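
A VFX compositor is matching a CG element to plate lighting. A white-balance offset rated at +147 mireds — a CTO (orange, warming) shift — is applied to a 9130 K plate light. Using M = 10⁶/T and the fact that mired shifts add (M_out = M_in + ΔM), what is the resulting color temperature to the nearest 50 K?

3900 K

M_in = 10⁶/9130 = 109.53 mireds.
M_out = 109.53 + (+147) = 256.53 mireds.
T_out = 10⁶/256.53 = 3898.2 K → 3900 K.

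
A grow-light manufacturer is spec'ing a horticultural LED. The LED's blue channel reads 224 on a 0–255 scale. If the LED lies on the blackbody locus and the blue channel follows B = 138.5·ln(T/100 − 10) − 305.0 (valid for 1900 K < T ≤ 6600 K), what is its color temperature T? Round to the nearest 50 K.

5550 K

ln(t − 10) = (224 + 305.0) / 138.5 = 3.8195.
t − 10 = e^3.8195 = 45.581, so t = 55.581.
T = 100·t = 5558 K → 5550 K to the nearest 50 K.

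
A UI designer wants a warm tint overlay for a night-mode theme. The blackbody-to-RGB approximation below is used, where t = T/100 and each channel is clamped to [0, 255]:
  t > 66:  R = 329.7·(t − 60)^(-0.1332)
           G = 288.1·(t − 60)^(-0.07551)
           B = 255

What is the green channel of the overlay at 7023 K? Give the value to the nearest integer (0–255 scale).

t = 7023/100 = 70.23; the t > 66 branch applies.
G = 288.1·(70.23 − 60)^(-0.07551) = 288.1·10.23^(-0.07551) = 288.1·0.83897 = 241.706.
Rounded: 242.

242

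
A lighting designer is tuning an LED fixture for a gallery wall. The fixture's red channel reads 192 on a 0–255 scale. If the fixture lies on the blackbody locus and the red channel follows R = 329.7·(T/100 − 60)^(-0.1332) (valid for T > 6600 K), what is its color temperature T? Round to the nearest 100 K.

(t − 60)^(-0.1332) = 192/329.7 = 0.58235.
t − 60 = 0.58235^(1/-0.1332) = 0.58235^(-7.508) = 57.929, so t = 117.929.
T = 100·t = 11793 K → 11800 K to the nearest 100 K.

11800 K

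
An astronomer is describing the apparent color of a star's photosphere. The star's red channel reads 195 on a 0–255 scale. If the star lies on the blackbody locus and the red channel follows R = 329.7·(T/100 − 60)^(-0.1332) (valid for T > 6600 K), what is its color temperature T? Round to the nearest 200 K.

11200 K

(t − 60)^(-0.1332) = 195/329.7 = 0.59145.
t − 60 = 0.59145^(1/-0.1332) = 0.59145^(-7.508) = 51.564, so t = 111.564.
T = 100·t = 11156 K → 11200 K to the nearest 200 K.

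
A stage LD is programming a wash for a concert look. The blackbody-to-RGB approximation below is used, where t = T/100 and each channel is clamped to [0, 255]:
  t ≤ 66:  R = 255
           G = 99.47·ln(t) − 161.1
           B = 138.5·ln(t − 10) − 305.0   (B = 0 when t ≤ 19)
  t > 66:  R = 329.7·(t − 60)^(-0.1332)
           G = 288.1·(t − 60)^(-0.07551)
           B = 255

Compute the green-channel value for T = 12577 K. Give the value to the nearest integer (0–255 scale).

210

t = 12577/100 = 125.77; the t > 66 branch applies.
G = 288.1·(125.77 − 60)^(-0.07551) = 288.1·65.77^(-0.07551) = 288.1·0.72899 = 210.022.
Rounded: 210.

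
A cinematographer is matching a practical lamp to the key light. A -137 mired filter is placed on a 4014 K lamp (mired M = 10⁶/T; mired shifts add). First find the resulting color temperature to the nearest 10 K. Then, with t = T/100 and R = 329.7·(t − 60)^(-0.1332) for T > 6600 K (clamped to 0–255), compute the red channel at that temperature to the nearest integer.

M_in = 10⁶/4014 = 249.13; M_out = 249.13 + (-137) = 112.13.
T_out = 10⁶/112.13 = 8918.4 K → 8920 K; t = 89.2.
R = 329.7·(89.2 − 60)^(-0.1332) = 329.7·29.2^(-0.1332) = 329.7·0.63799 = 210.344.
Rounded: 210.

210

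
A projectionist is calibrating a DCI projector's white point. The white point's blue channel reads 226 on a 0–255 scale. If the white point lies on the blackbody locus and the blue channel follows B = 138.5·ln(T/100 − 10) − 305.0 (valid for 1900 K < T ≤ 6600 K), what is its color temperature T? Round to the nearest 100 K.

ln(t − 10) = (226 + 305.0) / 138.5 = 3.8339.
t − 10 = e^3.8339 = 46.244, so t = 56.244.
T = 100·t = 5624 K → 5600 K to the nearest 100 K.

5600 K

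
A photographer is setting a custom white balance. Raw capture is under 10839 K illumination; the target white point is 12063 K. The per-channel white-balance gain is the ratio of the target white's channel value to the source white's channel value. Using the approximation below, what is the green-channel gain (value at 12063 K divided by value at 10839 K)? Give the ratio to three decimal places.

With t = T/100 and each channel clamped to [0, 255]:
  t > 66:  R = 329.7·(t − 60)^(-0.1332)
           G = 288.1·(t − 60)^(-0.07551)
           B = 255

At 10839 K (t = 108.39):
  G = 288.1·(108.39 − 60)^(-0.07551) = 288.1·48.39^(-0.07551) = 288.1·0.74608 = 214.945.
At 12063 K (t = 120.63):
  G = 288.1·(120.63 − 60)^(-0.07551) = 288.1·60.63^(-0.07551) = 288.1·0.73348 = 211.316.
Gain = 211.316 / 214.945 = 0.9831 → 0.983.

0.983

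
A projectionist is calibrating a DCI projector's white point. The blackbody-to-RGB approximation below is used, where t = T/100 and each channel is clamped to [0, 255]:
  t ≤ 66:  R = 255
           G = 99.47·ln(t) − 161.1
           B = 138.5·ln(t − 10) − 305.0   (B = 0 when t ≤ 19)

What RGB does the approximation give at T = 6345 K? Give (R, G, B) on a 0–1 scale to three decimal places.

(1.000, 0.987, 0.965)

t = 6345/100 = 63.45; the t ≤ 66 branch applies.
R = 255 by definition for t ≤ 66.
G = 99.47·ln 63.45 − 161.1 = 99.47·4.1503 − 161.1 = 251.726.
B = 138.5·ln(63.45 − 10) − 305.0 = 138.5·ln 53.45 − 305.0 = 138.5·3.9787 − 305.0 = 246.056.
Dividing each by 255: (1.0000, 0.9872, 0.9649) → (1.000, 0.987, 0.965).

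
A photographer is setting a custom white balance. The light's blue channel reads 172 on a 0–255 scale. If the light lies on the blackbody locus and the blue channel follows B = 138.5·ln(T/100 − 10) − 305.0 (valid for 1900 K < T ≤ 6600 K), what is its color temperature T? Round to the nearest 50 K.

ln(t − 10) = (172 + 305.0) / 138.5 = 3.4440.
t − 10 = e^3.4440 = 31.313, so t = 41.313.
T = 100·t = 4131 K → 4150 K to the nearest 50 K.

4150 K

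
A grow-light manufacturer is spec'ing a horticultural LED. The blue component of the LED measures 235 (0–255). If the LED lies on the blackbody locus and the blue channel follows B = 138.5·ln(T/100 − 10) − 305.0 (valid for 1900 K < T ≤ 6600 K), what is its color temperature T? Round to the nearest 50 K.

ln(t − 10) = (235 + 305.0) / 138.5 = 3.8989.
t − 10 = e^3.8989 = 49.349, so t = 59.349.
T = 100·t = 5935 K → 5950 K to the nearest 50 K.

5950 K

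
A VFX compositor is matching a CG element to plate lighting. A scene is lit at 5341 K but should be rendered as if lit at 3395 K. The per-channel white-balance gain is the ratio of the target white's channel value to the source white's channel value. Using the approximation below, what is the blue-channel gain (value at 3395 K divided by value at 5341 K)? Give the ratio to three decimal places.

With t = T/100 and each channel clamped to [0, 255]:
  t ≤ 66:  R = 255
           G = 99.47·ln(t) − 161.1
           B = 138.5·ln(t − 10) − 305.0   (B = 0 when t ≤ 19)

0.621

At 5341 K (t = 53.41):
  B = 138.5·ln(53.41 − 10) − 305.0 = 138.5·ln 43.41 − 305.0 = 138.5·3.7707 − 305.0 = 217.241.
At 3395 K (t = 33.95):
  B = 138.5·ln(33.95 − 10) − 305.0 = 138.5·ln 23.95 − 305.0 = 138.5·3.1760 − 305.0 = 134.872.
Gain = 134.872 / 217.241 = 0.6208 → 0.621.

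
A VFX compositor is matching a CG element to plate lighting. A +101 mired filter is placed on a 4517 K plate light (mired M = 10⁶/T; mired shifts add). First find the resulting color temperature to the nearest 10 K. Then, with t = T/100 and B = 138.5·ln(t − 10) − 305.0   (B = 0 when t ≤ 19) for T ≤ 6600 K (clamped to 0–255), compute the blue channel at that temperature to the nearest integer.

117

M_in = 10⁶/4517 = 221.39; M_out = 221.39 + (+101) = 322.39.
T_out = 10⁶/322.39 = 3101.9 K → 3100 K; t = 31.
B = 138.5·ln(31 − 10) − 305.0 = 138.5·ln 21 − 305.0 = 138.5·3.0445 − 305.0 = 116.666.
Rounded: 117.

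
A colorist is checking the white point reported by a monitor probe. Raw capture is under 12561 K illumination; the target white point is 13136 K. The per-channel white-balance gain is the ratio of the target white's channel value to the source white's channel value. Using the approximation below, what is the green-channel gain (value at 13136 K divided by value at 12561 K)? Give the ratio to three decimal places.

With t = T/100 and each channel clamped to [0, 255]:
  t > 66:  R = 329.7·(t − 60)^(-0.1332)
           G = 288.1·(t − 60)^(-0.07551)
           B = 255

At 12561 K (t = 125.61):
  G = 288.1·(125.61 − 60)^(-0.07551) = 288.1·65.61^(-0.07551) = 288.1·0.72912 = 210.060.
At 13136 K (t = 131.36):
  G = 288.1·(131.36 − 60)^(-0.07551) = 288.1·71.36^(-0.07551) = 288.1·0.72451 = 208.732.
Gain = 208.732 / 210.060 = 0.9937 → 0.994.

0.994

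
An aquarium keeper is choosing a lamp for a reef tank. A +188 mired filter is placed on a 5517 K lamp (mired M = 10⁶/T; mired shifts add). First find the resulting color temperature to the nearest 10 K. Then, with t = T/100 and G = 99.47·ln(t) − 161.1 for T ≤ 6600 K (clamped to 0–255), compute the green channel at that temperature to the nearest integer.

M_in = 10⁶/5517 = 181.26; M_out = 181.26 + (+188) = 369.26.
T_out = 10⁶/369.26 = 2708.1 K → 2710 K; t = 27.1.
G = 99.47·ln 27.1 − 161.1 = 99.47·3.2995 − 161.1 = 167.105.
Rounded: 167.

167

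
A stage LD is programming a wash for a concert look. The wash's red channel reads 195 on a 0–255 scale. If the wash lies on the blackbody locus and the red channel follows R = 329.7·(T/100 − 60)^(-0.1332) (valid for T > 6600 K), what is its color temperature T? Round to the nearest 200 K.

11200 K

(t − 60)^(-0.1332) = 195/329.7 = 0.59145.
t − 60 = 0.59145^(1/-0.1332) = 0.59145^(-7.508) = 51.564, so t = 111.564.
T = 100·t = 11156 K → 11200 K to the nearest 200 K.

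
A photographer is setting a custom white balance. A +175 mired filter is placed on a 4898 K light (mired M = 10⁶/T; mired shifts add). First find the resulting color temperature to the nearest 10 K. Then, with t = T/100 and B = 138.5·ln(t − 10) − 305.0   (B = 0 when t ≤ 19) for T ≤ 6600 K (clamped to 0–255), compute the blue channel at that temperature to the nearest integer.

M_in = 10⁶/4898 = 204.16; M_out = 204.16 + (+175) = 379.16.
T_out = 10⁶/379.16 = 2637.4 K → 2640 K; t = 26.4.
B = 138.5·ln(26.4 − 10) − 305.0 = 138.5·ln 16.4 − 305.0 = 138.5·2.7973 − 305.0 = 82.423.
Rounded: 82.

82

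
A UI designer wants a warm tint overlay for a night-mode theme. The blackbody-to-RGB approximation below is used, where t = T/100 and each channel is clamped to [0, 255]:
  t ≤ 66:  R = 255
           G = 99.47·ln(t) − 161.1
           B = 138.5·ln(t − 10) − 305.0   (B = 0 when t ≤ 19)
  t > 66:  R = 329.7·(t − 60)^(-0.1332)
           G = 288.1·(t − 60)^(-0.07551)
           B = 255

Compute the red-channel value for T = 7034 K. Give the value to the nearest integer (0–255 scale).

t = 7034/100 = 70.34; the t > 66 branch applies.
R = 329.7·(70.34 − 60)^(-0.1332) = 329.7·10.34^(-0.1332) = 329.7·0.73260 = 241.538.
Rounded: 242.

242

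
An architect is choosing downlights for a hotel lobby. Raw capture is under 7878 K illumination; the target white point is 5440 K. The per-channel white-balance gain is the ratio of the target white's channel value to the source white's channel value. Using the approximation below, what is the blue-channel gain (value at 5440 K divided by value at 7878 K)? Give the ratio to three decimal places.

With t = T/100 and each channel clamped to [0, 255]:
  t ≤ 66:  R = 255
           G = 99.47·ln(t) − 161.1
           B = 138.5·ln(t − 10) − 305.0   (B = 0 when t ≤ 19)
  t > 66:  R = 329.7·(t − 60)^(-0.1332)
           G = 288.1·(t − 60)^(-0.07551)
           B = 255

0.864

At 7878 K (t = 78.78):
  B = 255 by definition for t > 66.
At 5440 K (t = 54.4):
  B = 138.5·ln(54.4 − 10) − 305.0 = 138.5·ln 44.4 − 305.0 = 138.5·3.7932 − 305.0 = 220.364.
Gain = 220.364 / 255.000 = 0.8642 → 0.864.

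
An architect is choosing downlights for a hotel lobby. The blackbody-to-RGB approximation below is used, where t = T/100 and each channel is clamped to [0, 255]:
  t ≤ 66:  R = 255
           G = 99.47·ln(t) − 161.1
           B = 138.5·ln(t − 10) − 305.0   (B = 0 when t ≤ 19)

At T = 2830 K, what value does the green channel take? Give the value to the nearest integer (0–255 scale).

171

t = 2830/100 = 28.3; the t ≤ 66 branch applies.
G = 99.47·ln 28.3 − 161.1 = 99.47·3.3429 − 161.1 = 171.414.
Rounded: 171.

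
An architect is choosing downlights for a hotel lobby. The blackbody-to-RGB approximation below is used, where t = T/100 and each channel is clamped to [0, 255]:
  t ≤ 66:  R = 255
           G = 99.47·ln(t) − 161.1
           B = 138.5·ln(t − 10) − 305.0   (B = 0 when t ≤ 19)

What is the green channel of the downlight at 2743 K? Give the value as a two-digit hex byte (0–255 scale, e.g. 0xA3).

0xA8

t = 2743/100 = 27.43; the t ≤ 66 branch applies.
G = 99.47·ln 27.43 − 161.1 = 99.47·3.3116 − 161.1 = 168.309.
Rounded: 168; in hex, 0xA8.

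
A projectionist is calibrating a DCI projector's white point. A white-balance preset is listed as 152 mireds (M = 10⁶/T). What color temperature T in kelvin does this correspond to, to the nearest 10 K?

T = 10⁶ / 152 = 6578.95 K → 6580 K.

6580 K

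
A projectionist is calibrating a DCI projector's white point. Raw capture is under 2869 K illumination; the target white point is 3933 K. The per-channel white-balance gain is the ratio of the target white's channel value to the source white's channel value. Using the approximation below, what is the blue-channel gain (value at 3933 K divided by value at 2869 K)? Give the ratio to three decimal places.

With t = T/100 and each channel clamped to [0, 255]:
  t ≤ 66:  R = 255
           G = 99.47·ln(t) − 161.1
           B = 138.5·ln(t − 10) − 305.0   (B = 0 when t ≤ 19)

At 2869 K (t = 28.69):
  B = 138.5·ln(28.69 − 10) − 305.0 = 138.5·ln 18.69 − 305.0 = 138.5·2.9280 − 305.0 = 100.526.
At 3933 K (t = 39.33):
  B = 138.5·ln(39.33 − 10) − 305.0 = 138.5·ln 29.33 − 305.0 = 138.5·3.3786 − 305.0 = 162.938.
Gain = 162.938 / 100.526 = 1.6208 → 1.621.

1.621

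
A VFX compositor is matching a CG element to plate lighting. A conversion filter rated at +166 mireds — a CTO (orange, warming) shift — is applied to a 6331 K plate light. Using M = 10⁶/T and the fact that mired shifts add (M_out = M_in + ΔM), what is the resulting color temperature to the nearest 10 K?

M_in = 10⁶/6331 = 157.95 mireds.
M_out = 157.95 + (+166) = 323.95 mireds.
T_out = 10⁶/323.95 = 3086.9 K → 3090 K.

3090 K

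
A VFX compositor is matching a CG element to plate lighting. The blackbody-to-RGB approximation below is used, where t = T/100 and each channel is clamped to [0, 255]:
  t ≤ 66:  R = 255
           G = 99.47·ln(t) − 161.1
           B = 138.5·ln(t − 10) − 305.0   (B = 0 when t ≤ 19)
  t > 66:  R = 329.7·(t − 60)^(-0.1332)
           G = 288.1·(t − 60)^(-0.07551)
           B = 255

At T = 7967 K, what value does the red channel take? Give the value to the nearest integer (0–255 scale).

t = 7967/100 = 79.67; the t > 66 branch applies.
R = 329.7·(79.67 − 60)^(-0.1332) = 329.7·19.67^(-0.1332) = 329.7·0.67246 = 221.709.
Rounded: 222.

222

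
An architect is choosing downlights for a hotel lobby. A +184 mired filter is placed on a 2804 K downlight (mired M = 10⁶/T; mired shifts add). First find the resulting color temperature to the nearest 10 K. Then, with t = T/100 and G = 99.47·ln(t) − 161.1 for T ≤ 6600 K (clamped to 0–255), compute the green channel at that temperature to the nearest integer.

129

M_in = 10⁶/2804 = 356.63; M_out = 356.63 + (+184) = 540.63.
T_out = 10⁶/540.63 = 1849.7 K → 1850 K; t = 18.5.
G = 99.47·ln 18.5 − 161.1 = 99.47·2.9178 − 161.1 = 129.131.
Rounded: 129.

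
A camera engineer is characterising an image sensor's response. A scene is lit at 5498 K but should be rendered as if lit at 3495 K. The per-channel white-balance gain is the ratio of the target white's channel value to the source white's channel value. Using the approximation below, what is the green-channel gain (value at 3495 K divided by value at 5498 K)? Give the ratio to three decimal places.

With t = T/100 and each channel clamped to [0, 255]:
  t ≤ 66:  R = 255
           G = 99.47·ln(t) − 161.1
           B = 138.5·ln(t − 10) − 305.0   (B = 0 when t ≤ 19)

0.810

At 5498 K (t = 54.98):
  G = 99.47·ln 54.98 − 161.1 = 99.47·4.0070 − 161.1 = 237.473.
At 3495 K (t = 34.95):
  G = 99.47·ln 34.95 − 161.1 = 99.47·3.5539 − 161.1 = 192.408.
Gain = 192.408 / 237.473 = 0.8102 → 0.810.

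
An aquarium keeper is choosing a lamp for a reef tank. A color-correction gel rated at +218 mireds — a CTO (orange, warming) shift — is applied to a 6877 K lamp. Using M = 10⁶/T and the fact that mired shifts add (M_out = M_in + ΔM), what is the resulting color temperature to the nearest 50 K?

M_in = 10⁶/6877 = 145.41 mireds.
M_out = 145.41 + (+218) = 363.41 mireds.
T_out = 10⁶/363.41 = 2751.7 K → 2750 K.

2750 K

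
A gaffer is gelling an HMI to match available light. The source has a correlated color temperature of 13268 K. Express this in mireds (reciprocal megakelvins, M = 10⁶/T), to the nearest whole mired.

M = 10⁶ / 13268 = 75.369 → 75 mireds.

75 mireds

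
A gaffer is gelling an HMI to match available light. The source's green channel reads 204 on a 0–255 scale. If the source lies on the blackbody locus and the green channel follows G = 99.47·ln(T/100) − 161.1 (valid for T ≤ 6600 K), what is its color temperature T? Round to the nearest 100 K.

3900 K

ln t = (204 + 161.1) / 99.47 = 3.6705.
t = e^3.6705 = 39.270.
T = 100·t = 3927 K → 3900 K to the nearest 100 K.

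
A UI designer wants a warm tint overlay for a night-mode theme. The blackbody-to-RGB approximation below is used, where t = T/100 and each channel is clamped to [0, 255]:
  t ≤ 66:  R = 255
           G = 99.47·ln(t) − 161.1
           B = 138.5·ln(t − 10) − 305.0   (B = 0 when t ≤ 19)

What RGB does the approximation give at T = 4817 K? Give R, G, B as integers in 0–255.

t = 4817/100 = 48.17; the t ≤ 66 branch applies.
R = 255 by definition for t ≤ 66.
G = 99.47·ln 48.17 − 161.1 = 99.47·3.8747 − 161.1 = 224.320.
B = 138.5·ln(48.17 − 10) − 305.0 = 138.5·ln 38.17 − 305.0 = 138.5·3.6420 − 305.0 = 199.424.
Rounded: (255, 224, 199).

R=255, G=224, B=199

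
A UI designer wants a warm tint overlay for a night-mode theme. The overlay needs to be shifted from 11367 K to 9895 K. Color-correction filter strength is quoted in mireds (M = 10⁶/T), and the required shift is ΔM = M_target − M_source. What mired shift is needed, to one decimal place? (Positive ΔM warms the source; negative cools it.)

+13.1 mireds

M_source = 10⁶/11367 = 87.974; M_target = 10⁶/9895 = 101.061.
ΔM = 101.061 − 87.974 = 13.087 → +13.1 mireds, a warming shift.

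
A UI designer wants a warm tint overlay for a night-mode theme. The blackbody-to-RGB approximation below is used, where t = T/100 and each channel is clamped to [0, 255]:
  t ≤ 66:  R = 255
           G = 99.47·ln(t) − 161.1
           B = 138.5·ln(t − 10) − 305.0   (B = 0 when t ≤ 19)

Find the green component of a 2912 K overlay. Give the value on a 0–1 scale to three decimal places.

t = 2912/100 = 29.12; the t ≤ 66 branch applies.
G = 99.47·ln 29.12 − 161.1 = 99.47·3.3714 − 161.1 = 174.256.
On a 0–1 scale: 174.256/255 = 0.6834 → 0.683.

0.683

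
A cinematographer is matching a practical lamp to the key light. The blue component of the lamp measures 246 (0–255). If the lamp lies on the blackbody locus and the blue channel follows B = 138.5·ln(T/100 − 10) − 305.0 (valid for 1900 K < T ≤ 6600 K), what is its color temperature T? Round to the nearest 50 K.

6350 K

ln(t − 10) = (246 + 305.0) / 138.5 = 3.9783.
t − 10 = e^3.9783 = 53.428, so t = 63.428.
T = 100·t = 6343 K → 6350 K to the nearest 50 K.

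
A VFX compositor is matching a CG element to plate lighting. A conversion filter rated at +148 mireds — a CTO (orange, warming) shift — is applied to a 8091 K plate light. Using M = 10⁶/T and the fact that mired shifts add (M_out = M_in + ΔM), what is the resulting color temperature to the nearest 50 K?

M_in = 10⁶/8091 = 123.59 mireds.
M_out = 123.59 + (+148) = 271.59 mireds.
T_out = 10⁶/271.59 = 3682.0 K → 3700 K.

3700 K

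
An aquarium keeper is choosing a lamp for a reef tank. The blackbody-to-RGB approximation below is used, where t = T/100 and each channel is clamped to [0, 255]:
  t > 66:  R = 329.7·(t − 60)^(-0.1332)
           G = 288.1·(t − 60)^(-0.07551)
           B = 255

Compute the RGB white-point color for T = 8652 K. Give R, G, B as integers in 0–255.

R=213, G=225, B=255

t = 8652/100 = 86.52; the t > 66 branch applies.
R = 329.7·(86.52 − 60)^(-0.1332) = 329.7·26.52^(-0.1332) = 329.7·0.64622 = 213.059.
G = 288.1·(86.52 − 60)^(-0.07551) = 288.1·26.52^(-0.07551) = 288.1·0.78074 = 224.931.
B = 255 by definition for t > 66.
Rounded: (213, 225, 255).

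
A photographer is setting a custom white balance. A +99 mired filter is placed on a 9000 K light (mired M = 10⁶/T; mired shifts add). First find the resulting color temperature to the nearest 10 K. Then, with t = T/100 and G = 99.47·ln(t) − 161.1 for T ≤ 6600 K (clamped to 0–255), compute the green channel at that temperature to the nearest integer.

M_in = 10⁶/9000 = 111.11; M_out = 111.11 + (+99) = 210.11.
T_out = 10⁶/210.11 = 4759.4 K → 4760 K; t = 47.6.
G = 99.47·ln 47.6 − 161.1 = 99.47·3.8628 − 161.1 = 223.136.
Rounded: 223.

223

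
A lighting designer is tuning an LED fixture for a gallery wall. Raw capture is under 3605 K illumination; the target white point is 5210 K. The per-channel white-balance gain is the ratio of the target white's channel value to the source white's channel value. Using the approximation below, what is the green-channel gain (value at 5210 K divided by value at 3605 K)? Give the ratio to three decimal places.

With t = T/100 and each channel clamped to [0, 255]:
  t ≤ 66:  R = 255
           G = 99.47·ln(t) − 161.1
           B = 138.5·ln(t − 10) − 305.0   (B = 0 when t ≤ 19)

1.187

At 3605 K (t = 36.05):
  G = 99.47·ln 36.05 − 161.1 = 99.47·3.5849 − 161.1 = 195.491.
At 5210 K (t = 52.1):
  G = 99.47·ln 52.1 − 161.1 = 99.47·3.9532 − 161.1 = 232.121.
Gain = 232.121 / 195.491 = 1.1874 → 1.187.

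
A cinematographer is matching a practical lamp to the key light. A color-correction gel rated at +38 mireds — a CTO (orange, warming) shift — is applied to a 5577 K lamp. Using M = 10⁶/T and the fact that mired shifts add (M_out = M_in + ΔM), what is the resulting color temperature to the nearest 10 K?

4600 K

M_in = 10⁶/5577 = 179.31 mireds.
M_out = 179.31 + (+38) = 217.31 mireds.
T_out = 10⁶/217.31 = 4601.8 K → 4600 K.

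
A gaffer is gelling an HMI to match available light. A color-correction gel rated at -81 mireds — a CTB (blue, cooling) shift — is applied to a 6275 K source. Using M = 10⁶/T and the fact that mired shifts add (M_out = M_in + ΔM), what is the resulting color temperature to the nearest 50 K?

12750 K

M_in = 10⁶/6275 = 159.36 mireds.
M_out = 159.36 + (-81) = 78.36 mireds.
T_out = 10⁶/78.36 = 12761.2 K → 12750 K.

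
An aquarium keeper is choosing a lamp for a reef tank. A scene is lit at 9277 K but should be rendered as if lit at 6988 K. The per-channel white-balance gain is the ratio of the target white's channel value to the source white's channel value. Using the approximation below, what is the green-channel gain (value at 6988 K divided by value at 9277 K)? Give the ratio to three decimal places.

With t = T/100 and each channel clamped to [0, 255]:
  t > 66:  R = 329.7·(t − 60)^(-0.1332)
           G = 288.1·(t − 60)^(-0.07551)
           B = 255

1.095

At 9277 K (t = 92.77):
  G = 288.1·(92.77 − 60)^(-0.07551) = 288.1·32.77^(-0.07551) = 288.1·0.76836 = 221.365.
At 6988 K (t = 69.88):
  G = 288.1·(69.88 − 60)^(-0.07551) = 288.1·9.88^(-0.07551) = 288.1·0.84117 = 242.342.
Gain = 242.342 / 221.365 = 1.0948 → 1.095.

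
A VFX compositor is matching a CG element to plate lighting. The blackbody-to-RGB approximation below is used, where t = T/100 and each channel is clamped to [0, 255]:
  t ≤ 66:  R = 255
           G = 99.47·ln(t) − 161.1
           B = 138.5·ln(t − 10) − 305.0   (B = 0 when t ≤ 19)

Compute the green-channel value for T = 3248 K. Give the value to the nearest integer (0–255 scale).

185

t = 3248/100 = 32.48; the t ≤ 66 branch applies.
G = 99.47·ln 32.48 − 161.1 = 99.47·3.4806 − 161.1 = 185.118.
Rounded: 185.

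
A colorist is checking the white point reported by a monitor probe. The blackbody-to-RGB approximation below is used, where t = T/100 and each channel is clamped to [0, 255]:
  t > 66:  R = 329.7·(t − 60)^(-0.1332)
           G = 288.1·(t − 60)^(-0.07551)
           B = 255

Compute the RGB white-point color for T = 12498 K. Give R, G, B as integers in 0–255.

t = 12498/100 = 124.98; the t > 66 branch applies.
R = 329.7·(124.98 − 60)^(-0.1332) = 329.7·64.98^(-0.1332) = 329.7·0.57351 = 189.085.
G = 288.1·(124.98 − 60)^(-0.07551) = 288.1·64.98^(-0.07551) = 288.1·0.72965 = 210.213.
B = 255 by definition for t > 66.
Rounded: (189, 210, 255).

R=189, G=210, B=255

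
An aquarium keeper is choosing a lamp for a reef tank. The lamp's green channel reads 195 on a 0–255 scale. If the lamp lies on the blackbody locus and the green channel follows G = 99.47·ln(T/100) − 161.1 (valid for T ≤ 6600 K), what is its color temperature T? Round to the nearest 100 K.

3600 K

ln t = (195 + 161.1) / 99.47 = 3.5800.
t = e^3.5800 = 35.873.
T = 100·t = 3587 K → 3600 K to the nearest 100 K.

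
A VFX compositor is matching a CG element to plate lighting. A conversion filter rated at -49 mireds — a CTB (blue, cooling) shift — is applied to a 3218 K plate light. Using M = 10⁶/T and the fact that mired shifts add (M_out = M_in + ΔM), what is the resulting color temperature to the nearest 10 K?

M_in = 10⁶/3218 = 310.75 mireds.
M_out = 310.75 + (-49) = 261.75 mireds.
T_out = 10⁶/261.75 = 3820.4 K → 3820 K.

3820 K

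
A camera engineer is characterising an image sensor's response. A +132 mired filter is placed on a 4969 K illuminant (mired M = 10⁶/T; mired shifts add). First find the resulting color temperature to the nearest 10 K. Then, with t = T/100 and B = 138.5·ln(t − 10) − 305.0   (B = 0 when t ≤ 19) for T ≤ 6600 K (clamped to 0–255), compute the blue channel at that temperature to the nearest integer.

M_in = 10⁶/4969 = 201.25; M_out = 201.25 + (+132) = 333.25.
T_out = 10⁶/333.25 = 3000.8 K → 3000 K; t = 30.
B = 138.5·ln(30 − 10) − 305.0 = 138.5·ln 20 − 305.0 = 138.5·2.9957 − 305.0 = 109.909.
Rounded: 110.

110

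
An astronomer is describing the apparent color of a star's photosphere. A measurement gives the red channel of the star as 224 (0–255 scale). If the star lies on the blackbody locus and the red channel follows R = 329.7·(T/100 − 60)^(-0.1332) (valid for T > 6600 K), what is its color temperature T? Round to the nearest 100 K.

7800 K

(t − 60)^(-0.1332) = 224/329.7 = 0.67941.
t − 60 = 0.67941^(1/-0.1332) = 0.67941^(-7.508) = 18.209, so t = 78.209.
T = 100·t = 7821 K → 7800 K to the nearest 100 K.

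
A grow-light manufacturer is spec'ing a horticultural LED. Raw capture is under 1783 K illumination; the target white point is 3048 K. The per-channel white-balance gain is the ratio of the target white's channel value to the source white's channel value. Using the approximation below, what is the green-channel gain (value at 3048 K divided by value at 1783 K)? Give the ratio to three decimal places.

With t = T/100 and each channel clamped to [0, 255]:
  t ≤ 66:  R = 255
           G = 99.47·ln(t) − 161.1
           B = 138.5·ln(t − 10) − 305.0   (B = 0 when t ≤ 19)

At 1783 K (t = 17.83):
  G = 99.47·ln 17.83 − 161.1 = 99.47·2.8809 − 161.1 = 125.461.
At 3048 K (t = 30.48):
  G = 99.47·ln 30.48 − 161.1 = 99.47·3.4171 − 161.1 = 178.796.
Gain = 178.796 / 125.461 = 1.4251 → 1.425.

1.425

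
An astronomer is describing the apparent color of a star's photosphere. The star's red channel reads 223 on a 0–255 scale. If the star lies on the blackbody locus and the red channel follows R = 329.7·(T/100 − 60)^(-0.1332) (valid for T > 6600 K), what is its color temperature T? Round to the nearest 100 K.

7900 K

(t − 60)^(-0.1332) = 223/329.7 = 0.67637.
t − 60 = 0.67637^(1/-0.1332) = 0.67637^(-7.508) = 18.831, so t = 78.831.
T = 100·t = 7883 K → 7900 K to the nearest 100 K.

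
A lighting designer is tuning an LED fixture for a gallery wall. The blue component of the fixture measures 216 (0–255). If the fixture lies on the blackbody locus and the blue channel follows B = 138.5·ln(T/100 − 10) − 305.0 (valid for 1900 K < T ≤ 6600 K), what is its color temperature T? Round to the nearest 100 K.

ln(t − 10) = (216 + 305.0) / 138.5 = 3.7617.
t − 10 = e^3.7617 = 43.023, so t = 53.023.
T = 100·t = 5302 K → 5300 K to the nearest 100 K.

5300 K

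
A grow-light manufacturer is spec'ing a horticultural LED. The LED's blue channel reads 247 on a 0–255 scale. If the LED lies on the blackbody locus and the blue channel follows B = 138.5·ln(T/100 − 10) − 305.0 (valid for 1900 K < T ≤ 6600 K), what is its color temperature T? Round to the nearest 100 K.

ln(t − 10) = (247 + 305.0) / 138.5 = 3.9856.
t − 10 = e^3.9856 = 53.815, so t = 63.815.
T = 100·t = 6382 K → 6400 K to the nearest 100 K.

6400 K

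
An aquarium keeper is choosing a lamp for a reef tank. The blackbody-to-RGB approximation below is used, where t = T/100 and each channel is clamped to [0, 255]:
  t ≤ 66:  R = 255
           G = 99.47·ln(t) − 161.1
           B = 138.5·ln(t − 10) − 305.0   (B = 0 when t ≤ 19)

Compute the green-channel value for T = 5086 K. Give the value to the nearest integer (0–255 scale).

230

t = 5086/100 = 50.86; the t ≤ 66 branch applies.
G = 99.47·ln 50.86 − 161.1 = 99.47·3.9291 − 161.1 = 229.725.
Rounded: 230.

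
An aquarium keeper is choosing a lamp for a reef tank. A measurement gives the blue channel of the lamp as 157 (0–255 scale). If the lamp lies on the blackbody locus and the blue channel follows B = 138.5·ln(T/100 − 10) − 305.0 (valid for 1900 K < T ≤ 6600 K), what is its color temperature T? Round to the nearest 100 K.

ln(t − 10) = (157 + 305.0) / 138.5 = 3.3357.
t − 10 = e^3.3357 = 28.099, so t = 38.099.
T = 100·t = 3810 K → 3800 K to the nearest 100 K.

3800 K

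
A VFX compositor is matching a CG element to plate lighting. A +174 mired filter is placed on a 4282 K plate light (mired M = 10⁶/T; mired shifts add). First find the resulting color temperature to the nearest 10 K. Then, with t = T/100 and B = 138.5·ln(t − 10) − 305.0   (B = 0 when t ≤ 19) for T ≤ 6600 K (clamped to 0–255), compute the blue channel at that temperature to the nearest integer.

M_in = 10⁶/4282 = 233.54; M_out = 233.54 + (+174) = 407.54.
T_out = 10⁶/407.54 = 2453.8 K → 2450 K; t = 24.5.
B = 138.5·ln(24.5 − 10) − 305.0 = 138.5·ln 14.5 − 305.0 = 138.5·2.6741 − 305.0 = 65.370.
Rounded: 65.

65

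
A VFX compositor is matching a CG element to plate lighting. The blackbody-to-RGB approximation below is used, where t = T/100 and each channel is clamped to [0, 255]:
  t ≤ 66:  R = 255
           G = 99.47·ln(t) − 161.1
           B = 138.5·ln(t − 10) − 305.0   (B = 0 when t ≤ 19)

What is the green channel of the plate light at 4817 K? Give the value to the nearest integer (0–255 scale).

224

t = 4817/100 = 48.17; the t ≤ 66 branch applies.
G = 99.47·ln 48.17 − 161.1 = 99.47·3.8747 − 161.1 = 224.320.
Rounded: 224.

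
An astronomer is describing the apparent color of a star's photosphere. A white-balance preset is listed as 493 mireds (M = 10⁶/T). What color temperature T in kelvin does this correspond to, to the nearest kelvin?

2028 K

T = 10⁶ / 493 = 2028.40 K → 2028 K.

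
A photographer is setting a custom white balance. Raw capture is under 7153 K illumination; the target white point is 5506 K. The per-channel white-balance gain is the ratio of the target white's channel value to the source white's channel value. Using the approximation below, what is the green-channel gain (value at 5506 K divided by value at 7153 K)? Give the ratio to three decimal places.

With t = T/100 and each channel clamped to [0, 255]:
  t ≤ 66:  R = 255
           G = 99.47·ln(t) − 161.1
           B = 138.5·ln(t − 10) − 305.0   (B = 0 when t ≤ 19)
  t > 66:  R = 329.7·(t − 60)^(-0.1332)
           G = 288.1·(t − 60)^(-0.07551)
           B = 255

0.992

At 7153 K (t = 71.53):
  G = 288.1·(71.53 − 60)^(-0.07551) = 288.1·11.53^(-0.07551) = 288.1·0.83142 = 239.533.
At 5506 K (t = 55.06):
  G = 99.47·ln 55.06 − 161.1 = 99.47·4.0084 − 161.1 = 237.618.
Gain = 237.618 / 239.533 = 0.9920 → 0.992.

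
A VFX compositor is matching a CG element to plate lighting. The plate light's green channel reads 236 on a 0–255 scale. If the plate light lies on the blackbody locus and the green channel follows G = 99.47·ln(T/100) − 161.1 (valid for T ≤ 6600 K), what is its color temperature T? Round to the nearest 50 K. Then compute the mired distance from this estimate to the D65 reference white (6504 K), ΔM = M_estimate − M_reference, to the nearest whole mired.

+31 mireds

ln t = (236 + 161.1) / 99.47 = 3.9922.
t = e^3.9922 = 54.172.
T = 100·t = 5417 K → 5400 K to the nearest 50 K.
M_estimate = 10⁶/5400 = 185.19; M_reference = 10⁶/6504 = 153.75.
ΔM = 185.19 − 153.75 = 31.43 → +31 mireds.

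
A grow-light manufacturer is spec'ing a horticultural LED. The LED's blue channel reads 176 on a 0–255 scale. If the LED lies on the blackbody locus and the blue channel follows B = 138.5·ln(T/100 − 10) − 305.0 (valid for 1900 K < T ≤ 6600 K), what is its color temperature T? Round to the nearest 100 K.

ln(t − 10) = (176 + 305.0) / 138.5 = 3.4729.
t − 10 = e^3.4729 = 32.231, so t = 42.231.
T = 100·t = 4223 K → 4200 K to the nearest 100 K.

4200 K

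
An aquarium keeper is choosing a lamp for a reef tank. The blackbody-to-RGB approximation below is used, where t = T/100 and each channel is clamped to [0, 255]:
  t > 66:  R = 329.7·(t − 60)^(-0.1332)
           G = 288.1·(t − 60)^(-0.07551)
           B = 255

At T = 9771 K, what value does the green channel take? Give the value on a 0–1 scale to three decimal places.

t = 9771/100 = 97.71; the t > 66 branch applies.
G = 288.1·(97.71 − 60)^(-0.07551) = 288.1·37.71^(-0.07551) = 288.1·0.76026 = 219.031.
On a 0–1 scale: 219.031/255 = 0.8589 → 0.859.

0.859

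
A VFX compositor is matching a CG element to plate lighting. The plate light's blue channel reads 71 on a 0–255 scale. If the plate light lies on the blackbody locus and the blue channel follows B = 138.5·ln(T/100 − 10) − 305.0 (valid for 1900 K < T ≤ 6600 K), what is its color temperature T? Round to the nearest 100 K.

2500 K

ln(t − 10) = (71 + 305.0) / 138.5 = 2.7148.
t − 10 = e^2.7148 = 15.102, so t = 25.102.
T = 100·t = 2510 K → 2500 K to the nearest 100 K.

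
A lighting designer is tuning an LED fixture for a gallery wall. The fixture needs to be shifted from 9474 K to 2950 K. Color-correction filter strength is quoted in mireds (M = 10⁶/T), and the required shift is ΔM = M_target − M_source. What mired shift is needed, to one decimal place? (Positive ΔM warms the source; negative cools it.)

+233.4 mireds

M_source = 10⁶/9474 = 105.552; M_target = 10⁶/2950 = 338.983.
ΔM = 338.983 − 105.552 = 233.431 → +233.4 mireds, a warming shift.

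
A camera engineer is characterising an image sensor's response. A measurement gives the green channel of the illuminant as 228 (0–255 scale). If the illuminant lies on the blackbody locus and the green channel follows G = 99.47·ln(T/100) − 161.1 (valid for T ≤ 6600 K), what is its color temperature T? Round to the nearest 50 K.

5000 K

ln t = (228 + 161.1) / 99.47 = 3.9117.
t = e^3.9117 = 49.985.
T = 100·t = 4999 K → 5000 K to the nearest 50 K.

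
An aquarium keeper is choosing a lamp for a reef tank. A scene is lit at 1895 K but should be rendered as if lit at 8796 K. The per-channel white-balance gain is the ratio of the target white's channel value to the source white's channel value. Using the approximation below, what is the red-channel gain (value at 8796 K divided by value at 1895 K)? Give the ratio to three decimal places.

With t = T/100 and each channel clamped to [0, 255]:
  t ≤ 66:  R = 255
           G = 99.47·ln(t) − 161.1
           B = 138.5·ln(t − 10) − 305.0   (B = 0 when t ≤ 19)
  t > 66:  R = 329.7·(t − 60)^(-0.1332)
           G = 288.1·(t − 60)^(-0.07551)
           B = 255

0.830

At 1895 K (t = 18.95):
  R = 255 by definition for t ≤ 66.
At 8796 K (t = 87.96):
  R = 329.7·(87.96 − 60)^(-0.1332) = 329.7·27.96^(-0.1332) = 329.7·0.64168 = 211.563.
Gain = 211.563 / 255.000 = 0.8297 → 0.830.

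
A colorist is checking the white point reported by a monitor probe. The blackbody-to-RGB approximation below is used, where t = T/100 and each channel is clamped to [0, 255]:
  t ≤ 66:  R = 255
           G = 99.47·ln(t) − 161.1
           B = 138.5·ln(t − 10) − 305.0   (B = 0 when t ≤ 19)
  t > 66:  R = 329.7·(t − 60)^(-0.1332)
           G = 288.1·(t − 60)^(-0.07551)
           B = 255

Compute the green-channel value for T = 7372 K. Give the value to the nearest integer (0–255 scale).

t = 7372/100 = 73.72; the t > 66 branch applies.
G = 288.1·(73.72 − 60)^(-0.07551) = 288.1·13.72^(-0.07551) = 288.1·0.82058 = 236.408.
Rounded: 236.

236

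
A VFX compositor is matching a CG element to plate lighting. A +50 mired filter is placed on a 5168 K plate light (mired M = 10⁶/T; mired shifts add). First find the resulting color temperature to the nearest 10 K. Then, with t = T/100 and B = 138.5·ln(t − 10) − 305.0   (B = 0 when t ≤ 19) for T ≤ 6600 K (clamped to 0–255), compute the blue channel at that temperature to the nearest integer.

M_in = 10⁶/5168 = 193.50; M_out = 193.50 + (+50) = 243.50.
T_out = 10⁶/243.50 = 4106.8 K → 4110 K; t = 41.1.
B = 138.5·ln(41.1 − 10) − 305.0 = 138.5·ln 31.1 − 305.0 = 138.5·3.4372 − 305.0 = 171.053.
Rounded: 171.

171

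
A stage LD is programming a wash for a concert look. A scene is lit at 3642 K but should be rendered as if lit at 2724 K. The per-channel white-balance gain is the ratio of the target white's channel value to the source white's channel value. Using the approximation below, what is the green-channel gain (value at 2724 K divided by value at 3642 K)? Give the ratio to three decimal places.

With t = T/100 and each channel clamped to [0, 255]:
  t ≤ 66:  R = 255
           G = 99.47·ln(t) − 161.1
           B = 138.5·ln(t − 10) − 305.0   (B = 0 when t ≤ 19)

0.853

At 3642 K (t = 36.42):
  G = 99.47·ln 36.42 − 161.1 = 99.47·3.5951 − 161.1 = 196.506.
At 2724 K (t = 27.24):
  G = 99.47·ln 27.24 − 161.1 = 99.47·3.3047 − 161.1 = 167.617.
Gain = 167.617 / 196.506 = 0.8530 → 0.853.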